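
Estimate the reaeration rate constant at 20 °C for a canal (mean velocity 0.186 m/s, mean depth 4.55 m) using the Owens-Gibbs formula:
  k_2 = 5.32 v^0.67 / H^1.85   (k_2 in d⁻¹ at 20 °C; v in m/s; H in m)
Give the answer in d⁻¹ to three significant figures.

k_2 = 5.32 × 0.186^0.67 / 4.55^1.85 = 5.32 × 0.3240 / 16.49 = 0.1045 d⁻¹.

k_2 ≈ 0.105 d⁻¹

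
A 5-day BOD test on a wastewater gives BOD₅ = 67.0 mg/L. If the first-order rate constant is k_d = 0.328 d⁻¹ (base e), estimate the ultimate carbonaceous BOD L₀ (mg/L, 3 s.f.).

L₀ ≈ 83.1 mg/L

BOD₅ = L₀(1 − e^(−5k_d)) ⇒ L₀ = BOD₅ / (1 − e^(−5×0.328))
= 67.0 / (1 − 0.1940) = 67.0 / 0.8060 = 83.12 mg/L.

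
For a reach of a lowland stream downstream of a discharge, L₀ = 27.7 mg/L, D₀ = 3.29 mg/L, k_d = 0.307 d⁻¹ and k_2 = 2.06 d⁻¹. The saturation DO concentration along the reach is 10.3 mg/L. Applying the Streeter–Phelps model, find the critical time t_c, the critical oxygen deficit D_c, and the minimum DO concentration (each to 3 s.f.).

t_c ≈ 0.439 d; D_c ≈ 3.61 mg/L; min DO ≈ 6.69 mg/L

At the critical point dD/dt = 0, so k_d L₀ e^(−k_d t) = k_2 D. Substituting D(t) from the Streeter–Phelps equation and solving for t gives
t_c = ln[(k_2/k_d)(1 − D₀(k_2−k_d)/(k_d L₀))] / (k_2−k_d).
Here k_2−k_d = 1.753 d⁻¹ and 1 − D₀(k_2−k_d)/(k_d L₀) = 1 − 3.29×1.753/(0.307×27.7) = 0.3218, so
t_c = ln(6.710 × 0.3218) / 1.753 = 0.7698 / 1.753 = 0.4391 d.
D_c = (k_d/k_2) L₀ e^(−k_d t_c) = (0.307/2.06) × 27.7 × e^(−0.307×0.4391) = 0.1490 × 27.7 × 0.8739 = 3.607 mg/L.
Minimum DO = C_s − D_c = 10.3 − 3.607 = 6.693 mg/L.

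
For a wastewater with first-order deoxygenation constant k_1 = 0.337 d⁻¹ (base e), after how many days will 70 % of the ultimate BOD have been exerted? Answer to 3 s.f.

y/L₀ = 1 − e^(−k_1 t) = 0.70 ⇒ e^(−k_1 t) = 0.300
t = −ln(0.300) / 0.337 = 1.204 / 0.337 = 3.573 d.

t ≈ 3.57 d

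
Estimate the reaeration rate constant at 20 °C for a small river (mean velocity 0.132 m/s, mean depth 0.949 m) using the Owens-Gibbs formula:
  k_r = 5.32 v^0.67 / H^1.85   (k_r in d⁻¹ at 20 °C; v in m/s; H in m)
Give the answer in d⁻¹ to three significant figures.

k_r ≈ 1.51 d⁻¹

k_r = 5.32 × 0.132^0.67 / 0.949^1.85 = 5.32 × 0.2575 / 0.9077 = 1.509 d⁻¹.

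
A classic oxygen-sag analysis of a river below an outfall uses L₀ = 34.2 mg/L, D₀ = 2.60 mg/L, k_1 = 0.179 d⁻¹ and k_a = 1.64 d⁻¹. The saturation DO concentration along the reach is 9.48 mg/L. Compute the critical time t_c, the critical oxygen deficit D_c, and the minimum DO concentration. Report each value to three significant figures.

t_c ≈ 0.853 d; D_c ≈ 3.20 mg/L; min DO ≈ 6.28 mg/L

At the critical point dD/dt = 0, so k_1 L₀ e^(−k_1 t) = k_a D. Substituting D(t) from the Streeter–Phelps equation and solving for t gives
t_c = ln[(k_a/k_1)(1 − D₀(k_a−k_1)/(k_1 L₀))] / (k_a−k_1).
Here k_a−k_1 = 1.461 d⁻¹ and 1 − D₀(k_a−k_1)/(k_1 L₀) = 1 − 2.60×1.461/(0.179×34.2) = 0.3795, so
t_c = ln(9.162 × 0.3795) / 1.461 = 1.246 / 1.461 = 0.8529 d.
L(t_c) = L₀ e^(−k_1 t_c) = 34.2 × 0.8584 = 29.36 mg/L, and at the critical point k_a D_c = k_1 L, so D_c = (0.179/1.64) × 29.36 = 3.204 mg/L.
Minimum DO = C_s − D_c = 9.48 − 3.204 = 6.276 mg/L.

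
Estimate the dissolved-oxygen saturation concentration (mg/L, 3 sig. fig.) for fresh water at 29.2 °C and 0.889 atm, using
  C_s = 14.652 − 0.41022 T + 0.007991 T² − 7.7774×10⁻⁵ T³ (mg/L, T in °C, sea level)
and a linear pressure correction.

C_s ≈ 6.71 mg/L

At sea level: C_s = 14.652 − 0.41022×29.2 + 0.007991×29.2² − 7.7774×10⁻⁵×29.2³ = 7.551 mg/L.
Pressure correction: C_s' = 7.551 × 0.889 = 6.713 mg/L.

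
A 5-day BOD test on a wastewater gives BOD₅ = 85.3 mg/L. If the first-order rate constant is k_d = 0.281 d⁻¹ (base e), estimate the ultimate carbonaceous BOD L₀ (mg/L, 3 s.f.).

BOD₅ = L₀(1 − e^(−5k_d)) ⇒ L₀ = BOD₅ / (1 − e^(−5×0.281))
= 85.3 / (1 − 0.2454) = 85.3 / 0.7546 = 113.0 mg/L.

L₀ ≈ 113 mg/L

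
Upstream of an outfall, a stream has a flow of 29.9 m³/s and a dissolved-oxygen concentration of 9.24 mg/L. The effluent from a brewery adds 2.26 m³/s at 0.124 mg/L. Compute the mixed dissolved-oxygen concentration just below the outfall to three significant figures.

Flow-weighted mixing: C = (Q_r C_r + Q_w C_w)/(Q_r + Q_w)
= (29.9×9.24 + 2.26×0.124)/(29.9 + 2.26) = 276.6/32.16 = 8.599 mg/L.

8.60 mg/L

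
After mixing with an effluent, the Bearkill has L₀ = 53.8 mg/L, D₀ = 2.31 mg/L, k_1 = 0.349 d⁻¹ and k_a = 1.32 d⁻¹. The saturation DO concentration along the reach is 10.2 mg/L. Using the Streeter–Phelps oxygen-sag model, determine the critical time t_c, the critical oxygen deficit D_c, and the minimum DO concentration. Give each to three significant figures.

t_c ≈ 1.24 d; D_c ≈ 9.23 mg/L; min DO ≈ 0.969 mg/L

At the critical point dD/dt = 0, so k_1 L₀ e^(−k_1 t) = k_a D. Substituting D(t) from the Streeter–Phelps equation and solving for t gives
t_c = ln[(k_a/k_1)(1 − D₀(k_a−k_1)/(k_1 L₀))] / (k_a−k_1).
Here k_a−k_1 = 0.9710 d⁻¹ and 1 − D₀(k_a−k_1)/(k_1 L₀) = 1 − 2.31×0.9710/(0.349×53.8) = 0.8805, so
t_c = ln(3.782 × 0.8805) / 0.9710 = 1.203 / 0.9710 = 1.239 d.
L(t_c) = L₀ e^(−k_1 t_c) = 53.8 × 0.6489 = 34.91 mg/L, and at the critical point k_a D_c = k_1 L, so D_c = (0.349/1.32) × 34.91 = 9.231 mg/L.
Minimum DO = C_s − D_c = 10.2 − 9.231 = 0.9693 mg/L.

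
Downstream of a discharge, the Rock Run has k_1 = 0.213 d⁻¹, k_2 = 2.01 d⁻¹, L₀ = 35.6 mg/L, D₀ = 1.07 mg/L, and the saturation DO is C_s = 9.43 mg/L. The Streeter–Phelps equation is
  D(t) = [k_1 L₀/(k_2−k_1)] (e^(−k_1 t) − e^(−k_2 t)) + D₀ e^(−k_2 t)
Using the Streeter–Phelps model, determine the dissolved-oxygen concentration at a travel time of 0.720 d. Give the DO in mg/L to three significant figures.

DO ≈ 6.55 mg/L

k_1 L₀/(k_2−k_1) = 0.213×35.6/(2.01−0.213) = 7.583/1.797 = 4.220 mg/L.
e^(−k_1 t) = e^(−0.213×0.7200) = 0.8578; e^(−k_2 t) = e^(−2.01×0.7200) = 0.2352.
D = 4.220 × (0.8578 − 0.2352) + 1.07 × 0.2352 = 2.627 + 0.2517 = 2.879 mg/L.
DO = C_s − D = 9.43 − 2.879 = 6.551 mg/L.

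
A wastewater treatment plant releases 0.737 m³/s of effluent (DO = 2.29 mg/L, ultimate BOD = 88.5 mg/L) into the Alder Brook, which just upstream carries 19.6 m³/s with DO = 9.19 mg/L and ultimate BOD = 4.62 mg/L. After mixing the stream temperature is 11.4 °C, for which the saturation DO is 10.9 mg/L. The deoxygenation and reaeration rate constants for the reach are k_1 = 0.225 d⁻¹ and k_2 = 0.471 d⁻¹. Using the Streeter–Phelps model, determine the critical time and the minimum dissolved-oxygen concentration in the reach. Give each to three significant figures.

Mixed DO = (19.6×9.19 + 0.737×2.29)/(19.6+0.737) = 181.8/20.34 = 8.940 mg/L.
Mixed L₀ = (19.6×4.62 + 0.737×88.5)/(20.34) = 155.8/20.34 = 7.660 mg/L.
Initial deficit D₀ = C_s − DO₀ = 10.9 − 8.940 = 1.960 mg/L.
t_c = (1/0.2460) ln[(0.471/0.225)(1 − 1.960×0.2460/(0.225×7.660))] = 4.065 × ln(1.508) = 1.669 d.
D_c = (0.225/0.471) × 7.660 × e^(−0.225×1.669) = 0.4777 × 7.660 × 0.6869 = 2.514 mg/L.
Minimum DO = 10.9 − 2.514 = 8.386 mg/L.

t_c ≈ 1.67 d; minimum DO ≈ 8.39 mg/L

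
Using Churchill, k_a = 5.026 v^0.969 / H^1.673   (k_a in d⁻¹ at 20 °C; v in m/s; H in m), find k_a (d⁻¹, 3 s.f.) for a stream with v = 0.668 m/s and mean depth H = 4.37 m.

k_a ≈ 0.288 d⁻¹

k_a = 5.026 × 0.668^0.969 / 4.37^1.673 = 5.026 × 0.6764 / 11.79 = 0.2883 d⁻¹.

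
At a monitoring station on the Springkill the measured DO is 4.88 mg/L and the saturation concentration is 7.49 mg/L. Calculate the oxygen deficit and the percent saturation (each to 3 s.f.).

D = C_s − C = 7.49 − 4.88 = 2.61 mg/L.
% saturation = 4.88/7.49 × 100 = 65.2 %.

D ≈ 2.61 mg/L; 65.2 % saturation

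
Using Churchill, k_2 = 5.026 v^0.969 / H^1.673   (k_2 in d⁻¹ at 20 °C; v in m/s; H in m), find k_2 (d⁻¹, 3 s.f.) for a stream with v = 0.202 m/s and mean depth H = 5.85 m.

k_2 ≈ 0.0555 d⁻¹

k_2 = 5.026 × 0.202^0.969 / 5.85^1.673 = 5.026 × 0.2123 / 19.21 = 0.05555 d⁻¹.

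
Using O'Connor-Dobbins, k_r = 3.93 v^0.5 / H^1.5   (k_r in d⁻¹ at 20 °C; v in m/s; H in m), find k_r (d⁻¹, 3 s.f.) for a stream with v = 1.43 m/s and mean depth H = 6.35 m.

k_r ≈ 0.294 d⁻¹

k_r = 3.93 × 1.43^0.5 / 6.35^1.5 = 3.93 × 1.196 / 16.00 = 0.2937 d⁻¹.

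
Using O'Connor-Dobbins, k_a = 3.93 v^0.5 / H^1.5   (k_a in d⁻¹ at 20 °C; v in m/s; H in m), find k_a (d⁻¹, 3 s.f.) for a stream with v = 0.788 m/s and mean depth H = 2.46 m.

k_a = 3.93 × 0.788^0.5 / 2.46^1.5 = 3.93 × 0.8877 / 3.858 = 0.9042 d⁻¹.

k_a ≈ 0.904 d⁻¹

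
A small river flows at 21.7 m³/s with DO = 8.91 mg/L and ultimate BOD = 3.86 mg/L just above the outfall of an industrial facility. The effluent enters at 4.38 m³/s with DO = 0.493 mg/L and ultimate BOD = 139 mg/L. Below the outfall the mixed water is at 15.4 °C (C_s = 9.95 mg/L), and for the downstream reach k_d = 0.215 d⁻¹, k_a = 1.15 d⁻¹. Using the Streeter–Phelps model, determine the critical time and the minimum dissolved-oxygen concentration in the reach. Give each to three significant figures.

t_c ≈ 1.24 d; minimum DO ≈ 6.15 mg/L

Mixed DO = (21.7×8.91 + 4.38×0.493)/(21.7+4.38) = 195.5/26.08 = 7.496 mg/L.
Mixed L₀ = (21.7×3.86 + 4.38×139)/(26.08) = 692.6/26.08 = 26.56 mg/L.
Initial deficit D₀ = C_s − DO₀ = 9.95 − 7.496 = 2.454 mg/L.
t_c = (1/0.9350) ln[(1.15/0.215)(1 − 2.454×0.9350/(0.215×26.56))] = 1.070 × ln(3.200) = 1.244 d.
D_c = (0.215/1.15) × 26.56 × e^(−0.215×1.244) = 0.1870 × 26.56 × 0.7653 = 3.800 mg/L.
Minimum DO = 9.95 − 3.800 = 6.150 mg/L.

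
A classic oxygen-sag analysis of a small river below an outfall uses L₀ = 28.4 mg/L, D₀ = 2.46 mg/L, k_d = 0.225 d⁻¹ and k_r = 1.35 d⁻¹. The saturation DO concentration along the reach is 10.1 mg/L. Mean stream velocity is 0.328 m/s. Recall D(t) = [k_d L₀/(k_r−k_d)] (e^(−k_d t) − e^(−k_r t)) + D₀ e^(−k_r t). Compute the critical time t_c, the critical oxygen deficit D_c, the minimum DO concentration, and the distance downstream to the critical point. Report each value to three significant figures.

t_c ≈ 1.09 d; D_c ≈ 3.71 mg/L; min DO ≈ 6.39 mg/L; x_c ≈ 30.8 km

With k_r/k_d = 6.000 and 1 − D₀(k_r−k_d)/(k_d L₀) = 0.5669,
t_c = ln(6.000 × 0.5669) / (1.35 − 0.225) = ln(3.401) / 1.125 = 1.224/1.125 = 1.088 d.
D_c = (k_d/k_r) L₀ e^(−k_d t_c) = (0.225/1.35) × 28.4 × e^(−0.225×1.088) = 0.1667 × 28.4 × 0.7828 = 3.705 mg/L.
Minimum DO = C_s − D_c = 10.1 − 3.705 = 6.395 mg/L.
x_c = v t_c = 0.328 m/s × 1.088 d × 86400 s/d = 30840 m ≈ 30.8 km.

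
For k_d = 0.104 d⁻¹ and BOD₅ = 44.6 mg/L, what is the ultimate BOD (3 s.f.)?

BOD₅ = L₀(1 − e^(−5k_d)) ⇒ L₀ = BOD₅ / (1 − e^(−5×0.104))
= 44.6 / (1 − 0.5945) = 44.6 / 0.4055 = 110.0 mg/L.

L₀ ≈ 110 mg/L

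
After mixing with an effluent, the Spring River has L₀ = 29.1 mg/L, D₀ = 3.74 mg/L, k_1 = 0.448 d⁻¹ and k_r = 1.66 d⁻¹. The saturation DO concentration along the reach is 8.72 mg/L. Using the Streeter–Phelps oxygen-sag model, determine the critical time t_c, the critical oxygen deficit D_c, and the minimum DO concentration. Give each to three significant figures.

t_c = [1/(k_r−k_1)] ln[(k_r/k_1)(1 − D₀(k_r−k_1)/(k_1 L₀))]
= [1/(1.66−0.448)] ln[(1.66/0.448)(1 − 3.74×1.212/(0.448×29.1))]
= (1/1.212) ln[3.705 × 0.6523] = 0.8251 × ln(2.417) = 0.8251 × 0.8825 = 0.7282 d.
D_c = (k_1/k_r) L₀ e^(−k_1 t_c) = (0.448/1.66) × 29.1 × e^(−0.448×0.7282) = 0.2699 × 29.1 × 0.7216 = 5.667 mg/L.
Minimum DO = C_s − D_c = 8.72 − 5.667 = 3.053 mg/L.

t_c ≈ 0.728 d; D_c ≈ 5.67 mg/L; min DO ≈ 3.05 mg/L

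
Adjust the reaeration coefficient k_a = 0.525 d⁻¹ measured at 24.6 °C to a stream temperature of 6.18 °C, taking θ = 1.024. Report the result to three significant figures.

k_a(T₂) = k_a(T₁) · θ^(T₂−T₁) = 0.525 × 1.024^(6.18−24.6)
= 0.525 × 1.024^-18.4 = 0.525 × 0.6461 = 0.3392 d⁻¹.

k_a ≈ 0.339 d⁻¹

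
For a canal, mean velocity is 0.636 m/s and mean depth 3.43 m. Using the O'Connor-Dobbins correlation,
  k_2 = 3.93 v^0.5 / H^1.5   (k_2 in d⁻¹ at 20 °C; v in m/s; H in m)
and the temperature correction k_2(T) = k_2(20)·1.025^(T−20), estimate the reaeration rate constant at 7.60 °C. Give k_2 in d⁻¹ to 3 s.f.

k_2 ≈ 0.363 d⁻¹

k_2(20) = 3.93 × 0.636^0.5 / 3.43^1.5 = 3.93 × 0.7975 / 6.352 = 0.4934 d⁻¹.
k_2(7.60) = 0.4934 × 1.025^(7.60−20) = 0.4934 × 0.7362 = 0.3632 d⁻¹.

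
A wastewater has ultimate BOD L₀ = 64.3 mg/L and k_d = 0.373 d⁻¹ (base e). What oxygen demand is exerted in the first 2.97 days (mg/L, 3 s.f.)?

y_t = L₀(1 − e^(−k_d t)) = 64.3 × (1 − e^(−0.373×2.97))
= 64.3 × (1 − 0.3303) = 64.3 × 0.6697 = 43.06 mg/L.

y ≈ 43.1 mg/L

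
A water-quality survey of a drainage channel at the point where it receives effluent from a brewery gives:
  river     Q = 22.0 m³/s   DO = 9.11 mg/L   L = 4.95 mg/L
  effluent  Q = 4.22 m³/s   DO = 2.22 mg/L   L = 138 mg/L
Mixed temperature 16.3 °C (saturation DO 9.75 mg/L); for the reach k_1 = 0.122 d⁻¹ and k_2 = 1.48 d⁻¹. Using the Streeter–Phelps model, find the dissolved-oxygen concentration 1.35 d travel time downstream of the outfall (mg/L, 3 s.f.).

DO ≈ 7.83 mg/L

Mixed DO = (22.0×9.11 + 4.22×2.22)/(22.0+4.22) = 209.8/26.22 = 8.001 mg/L.
Mixed L₀ = (22.0×4.95 + 4.22×138)/(26.22) = 691.3/26.22 = 26.36 mg/L.
Initial deficit D₀ = C_s − DO₀ = 9.75 − 8.001 = 1.749 mg/L.
D(1.35) = [0.122×26.36/(1.48−0.122)](e^(−0.122×1.35) − e^(−1.48×1.35)) + 1.749 e^(−1.48×1.35)
= 2.368 × (0.8481 − 0.1356) + 1.749 × 0.1356 = 1.925 mg/L.
DO = 9.75 − 1.925 = 7.825 mg/L.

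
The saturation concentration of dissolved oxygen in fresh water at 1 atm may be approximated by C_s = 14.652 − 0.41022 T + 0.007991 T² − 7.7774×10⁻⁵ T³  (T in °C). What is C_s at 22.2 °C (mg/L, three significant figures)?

C_s ≈ 8.63 mg/L

C_s = 14.652 − 0.41022×22.2 + 0.007991×22.2² − 7.7774×10⁻⁵×22.2³ = 8.632 mg/L.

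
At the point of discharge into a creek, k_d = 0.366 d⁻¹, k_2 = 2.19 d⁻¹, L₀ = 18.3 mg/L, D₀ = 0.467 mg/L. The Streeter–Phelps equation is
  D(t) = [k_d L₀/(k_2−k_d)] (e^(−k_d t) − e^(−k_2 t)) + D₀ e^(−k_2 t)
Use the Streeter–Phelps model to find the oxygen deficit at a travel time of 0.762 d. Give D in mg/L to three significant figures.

k_d L₀/(k_2−k_d) = 0.366×18.3/(2.19−0.366) = 6.698/1.824 = 3.672 mg/L.
e^(−k_d t) = e^(−0.366×0.7620) = 0.7566; e^(−k_2 t) = e^(−2.19×0.7620) = 0.1885.
D = 3.672 × (0.7566 − 0.1885) + 0.467 × 0.1885 = 2.086 + 0.08802 = 2.174 mg/L.

D ≈ 2.17 mg/L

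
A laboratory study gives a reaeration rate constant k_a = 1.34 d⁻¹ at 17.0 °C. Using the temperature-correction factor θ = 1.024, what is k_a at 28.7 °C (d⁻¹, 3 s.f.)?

k_a ≈ 1.77 d⁻¹

k_a(T₂) = k_a(T₁) · θ^(T₂−T₁) = 1.34 × 1.024^(28.7−17.0)
= 1.34 × 1.024^11.7 = 1.34 × 1.320 = 1.769 d⁻¹.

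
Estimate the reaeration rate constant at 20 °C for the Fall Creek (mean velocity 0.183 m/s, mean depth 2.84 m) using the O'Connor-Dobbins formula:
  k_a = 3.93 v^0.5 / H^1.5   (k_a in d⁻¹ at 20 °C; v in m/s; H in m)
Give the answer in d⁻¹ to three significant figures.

k_a = 3.93 × 0.183^0.5 / 2.84^1.5 = 3.93 × 0.4278 / 4.786 = 0.3513 d⁻¹.

k_a ≈ 0.351 d⁻¹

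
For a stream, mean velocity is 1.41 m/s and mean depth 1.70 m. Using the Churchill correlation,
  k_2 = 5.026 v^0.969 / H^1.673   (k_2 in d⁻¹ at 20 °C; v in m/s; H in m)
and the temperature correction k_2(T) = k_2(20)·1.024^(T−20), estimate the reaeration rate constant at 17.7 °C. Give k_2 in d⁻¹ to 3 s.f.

k_2(20) = 5.026 × 1.41^0.969 / 1.70^1.673 = 5.026 × 1.395 / 2.430 = 2.886 d⁻¹.
k_2(17.7) = 2.886 × 1.024^(17.7−20) = 2.886 × 0.9469 = 2.733 d⁻¹.

k_2 ≈ 2.73 d⁻¹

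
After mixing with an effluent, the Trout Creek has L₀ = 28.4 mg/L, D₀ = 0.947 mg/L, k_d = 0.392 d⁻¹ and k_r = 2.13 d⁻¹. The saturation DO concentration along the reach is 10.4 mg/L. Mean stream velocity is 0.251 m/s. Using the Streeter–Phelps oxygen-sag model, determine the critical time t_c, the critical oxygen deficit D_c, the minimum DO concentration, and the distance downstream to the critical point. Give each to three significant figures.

t_c ≈ 0.882 d; D_c ≈ 3.70 mg/L; min DO ≈ 6.70 mg/L; x_c ≈ 19.1 km

t_c = [1/(k_r−k_d)] ln[(k_r/k_d)(1 − D₀(k_r−k_d)/(k_d L₀))]
= [1/(2.13−0.392)] ln[(2.13/0.392)(1 − 0.947×1.738/(0.392×28.4))]
= (1/1.738) ln[5.434 × 0.8522] = 0.5754 × ln(4.630) = 0.5754 × 1.533 = 0.8818 d.
L(t_c) = L₀ e^(−k_d t_c) = 28.4 × 0.7077 = 20.10 mg/L, and at the critical point k_r D_c = k_d L, so D_c = (0.392/2.13) × 20.10 = 3.699 mg/L.
Minimum DO = C_s − D_c = 10.4 − 3.699 = 6.701 mg/L.
x_c = v t_c = 0.251 m/s × 0.8818 d × 86400 s/d = 19120 m ≈ 19.1 km.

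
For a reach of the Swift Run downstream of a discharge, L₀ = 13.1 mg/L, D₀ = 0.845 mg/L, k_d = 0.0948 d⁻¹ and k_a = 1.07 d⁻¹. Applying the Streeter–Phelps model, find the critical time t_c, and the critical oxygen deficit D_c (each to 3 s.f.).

With k_a/k_d = 11.29 and 1 − D₀(k_a−k_d)/(k_d L₀) = 0.3365,
t_c = ln(11.29 × 0.3365) / (1.07 − 0.0948) = ln(3.798) / 0.9752 = 1.334/0.9752 = 1.368 d.
D_c = (k_d/k_a) L₀ e^(−k_d t_c) = (0.0948/1.07) × 13.1 × e^(−0.0948×1.368) = 0.08860 × 13.1 × 0.8783 = 1.019 mg/L.

t_c ≈ 1.37 d; D_c ≈ 1.02 mg/L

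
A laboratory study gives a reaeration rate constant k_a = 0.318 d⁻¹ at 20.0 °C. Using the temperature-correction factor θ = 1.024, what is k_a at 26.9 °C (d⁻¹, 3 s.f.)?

k_a ≈ 0.375 d⁻¹

k_a(T₂) = k_a(T₁) · θ^(T₂−T₁) = 0.318 × 1.024^(26.9−20.0)
= 0.318 × 1.024^6.90 = 0.318 × 1.178 = 0.3745 d⁻¹.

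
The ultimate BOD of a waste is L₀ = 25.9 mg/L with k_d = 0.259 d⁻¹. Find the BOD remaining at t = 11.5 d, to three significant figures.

L_t = L₀ e^(−k_d t) = 25.9 × e^(−0.259×11.5) = 25.9 × 0.05087 = 1.318 mg/L.

L ≈ 1.32 mg/L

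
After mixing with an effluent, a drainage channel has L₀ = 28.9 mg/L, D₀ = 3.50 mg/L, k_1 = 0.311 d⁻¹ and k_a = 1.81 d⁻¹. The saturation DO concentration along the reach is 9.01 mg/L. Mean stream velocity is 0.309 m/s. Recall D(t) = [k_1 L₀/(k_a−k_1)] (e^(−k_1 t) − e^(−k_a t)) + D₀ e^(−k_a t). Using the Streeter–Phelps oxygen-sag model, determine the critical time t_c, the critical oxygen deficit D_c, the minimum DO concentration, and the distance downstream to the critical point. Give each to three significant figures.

t_c = [1/(k_a−k_1)] ln[(k_a/k_1)(1 − D₀(k_a−k_1)/(k_1 L₀))]
= [1/(1.81−0.311)] ln[(1.81/0.311)(1 − 3.50×1.499/(0.311×28.9))]
= (1/1.499) ln[5.820 × 0.4163] = 0.6671 × ln(2.423) = 0.6671 × 0.8849 = 0.5903 d.
D_c = (k_1/k_a) L₀ e^(−k_1 t_c) = (0.311/1.81) × 28.9 × e^(−0.311×0.5903) = 0.1718 × 28.9 × 0.8323 = 4.133 mg/L.
Minimum DO = C_s − D_c = 9.01 − 4.133 = 4.877 mg/L.
x_c = v t_c = 0.309 m/s × 0.5903 d × 86400 s/d = 15760 m ≈ 15.8 km.

t_c ≈ 0.590 d; D_c ≈ 4.13 mg/L; min DO ≈ 4.88 mg/L; x_c ≈ 15.8 km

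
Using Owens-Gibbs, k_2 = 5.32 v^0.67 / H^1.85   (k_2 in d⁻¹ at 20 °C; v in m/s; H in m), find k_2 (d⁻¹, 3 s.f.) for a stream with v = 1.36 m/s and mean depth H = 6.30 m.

k_2 ≈ 0.217 d⁻¹

k_2 = 5.32 × 1.36^0.67 / 6.30^1.85 = 5.32 × 1.229 / 30.11 = 0.2171 d⁻¹.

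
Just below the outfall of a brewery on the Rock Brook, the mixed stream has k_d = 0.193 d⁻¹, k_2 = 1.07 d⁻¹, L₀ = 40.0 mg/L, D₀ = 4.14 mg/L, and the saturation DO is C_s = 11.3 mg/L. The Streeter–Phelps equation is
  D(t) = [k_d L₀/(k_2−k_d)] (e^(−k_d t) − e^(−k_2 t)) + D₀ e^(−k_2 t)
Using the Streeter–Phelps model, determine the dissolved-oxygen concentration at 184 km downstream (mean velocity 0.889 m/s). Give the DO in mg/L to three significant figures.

DO ≈ 6.12 mg/L

Travel time t = x/v = 184 km / (0.889 m/s) = 184000 m / 0.889 m/s = 207000 s = 2.396 d.
k_d L₀/(k_2−k_d) = 0.193×40.0/(1.07−0.193) = 7.720/0.8770 = 8.803 mg/L.
e^(−k_d t) = e^(−0.193×2.396) = 0.6298; e^(−k_2 t) = e^(−1.07×2.396) = 0.07706.
D = 8.803 × (0.6298 − 0.07706) + 4.14 × 0.07706 = 4.866 + 0.3190 = 5.185 mg/L.
DO = C_s − D = 11.3 − 5.185 = 6.115 mg/L.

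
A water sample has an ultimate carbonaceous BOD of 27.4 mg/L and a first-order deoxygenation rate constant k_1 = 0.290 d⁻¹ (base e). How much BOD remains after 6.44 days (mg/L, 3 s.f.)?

L_t = L₀ e^(−k_1 t) = 27.4 × e^(−0.290×6.44) = 27.4 × 0.1545 = 4.233 mg/L.

L ≈ 4.23 mg/L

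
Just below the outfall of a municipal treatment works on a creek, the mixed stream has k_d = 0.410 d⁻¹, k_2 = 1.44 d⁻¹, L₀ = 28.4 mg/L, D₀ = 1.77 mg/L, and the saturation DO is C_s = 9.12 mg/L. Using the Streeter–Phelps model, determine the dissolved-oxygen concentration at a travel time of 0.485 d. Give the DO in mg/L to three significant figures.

DO ≈ 4.60 mg/L

k_d L₀/(k_2−k_d) = 0.410×28.4/(1.44−0.410) = 11.64/1.030 = 11.30 mg/L.
e^(−k_d t) = e^(−0.410×0.4850) = 0.8197; e^(−k_2 t) = e^(−1.44×0.4850) = 0.4974.
D = 11.30 × (0.8197 − 0.4974) + 1.77 × 0.4974 = 3.643 + 0.8804 = 4.524 mg/L.
DO = C_s − D = 9.12 − 4.524 = 4.596 mg/L.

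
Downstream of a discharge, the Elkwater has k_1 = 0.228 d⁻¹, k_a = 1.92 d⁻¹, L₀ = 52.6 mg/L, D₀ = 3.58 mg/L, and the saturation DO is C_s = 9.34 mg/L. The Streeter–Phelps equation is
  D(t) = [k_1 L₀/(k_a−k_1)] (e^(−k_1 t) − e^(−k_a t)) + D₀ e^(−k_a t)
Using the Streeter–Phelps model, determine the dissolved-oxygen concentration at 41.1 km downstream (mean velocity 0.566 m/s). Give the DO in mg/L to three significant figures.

DO ≈ 4.19 mg/L

Travel time t = x/v = 41.1 km / (0.566 m/s) = 41100 m / 0.566 m/s = 72610 s = 0.8404 d.
k_1 L₀/(k_a−k_1) = 0.228×52.6/(1.92−0.228) = 11.99/1.692 = 7.088 mg/L.
e^(−k_1 t) = e^(−0.228×0.8404) = 0.8256; e^(−k_a t) = e^(−1.92×0.8404) = 0.1992.
D = 7.088 × (0.8256 − 0.1992) + 3.58 × 0.1992 = 4.440 + 0.7130 = 5.153 mg/L.
DO = C_s − D = 9.34 − 5.153 = 4.187 mg/L.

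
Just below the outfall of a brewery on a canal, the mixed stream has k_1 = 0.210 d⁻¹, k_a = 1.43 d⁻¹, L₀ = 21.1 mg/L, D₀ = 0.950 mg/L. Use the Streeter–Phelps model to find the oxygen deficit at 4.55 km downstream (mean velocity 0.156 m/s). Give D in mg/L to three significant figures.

D ≈ 1.73 mg/L

Travel time t = x/v = 4.55 km / (0.156 m/s) = 4550 m / 0.156 m/s = 29170 s = 0.3376 d.
k_1 L₀/(k_a−k_1) = 0.210×21.1/(1.43−0.210) = 4.431/1.220 = 3.632 mg/L.
e^(−k_1 t) = e^(−0.210×0.3376) = 0.9316; e^(−k_a t) = e^(−1.43×0.3376) = 0.6171.
D = 3.632 × (0.9316 − 0.6171) + 0.950 × 0.6171 = 1.142 + 0.5862 = 1.728 mg/L.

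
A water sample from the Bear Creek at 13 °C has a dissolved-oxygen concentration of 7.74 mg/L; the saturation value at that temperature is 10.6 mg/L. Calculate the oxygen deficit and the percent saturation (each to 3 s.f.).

D ≈ 2.86 mg/L; 73.0 % saturation

D = C_s − C = 10.6 − 7.74 = 2.86 mg/L.
% saturation = 7.74/10.6 × 100 = 73.0 %.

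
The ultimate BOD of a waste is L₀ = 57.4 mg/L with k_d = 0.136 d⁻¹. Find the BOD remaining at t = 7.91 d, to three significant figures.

L_t = L₀ e^(−k_d t) = 57.4 × e^(−0.136×7.91) = 57.4 × 0.3410 = 19.58 mg/L.

L ≈ 19.6 mg/L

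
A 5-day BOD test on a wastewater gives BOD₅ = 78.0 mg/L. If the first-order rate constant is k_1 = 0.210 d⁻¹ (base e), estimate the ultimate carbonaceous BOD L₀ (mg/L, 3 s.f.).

L₀ ≈ 120 mg/L

BOD₅ = L₀(1 − e^(−5k_1)) ⇒ L₀ = BOD₅ / (1 − e^(−5×0.210))
= 78.0 / (1 − 0.3499) = 78.0 / 0.6501 = 120.0 mg/L.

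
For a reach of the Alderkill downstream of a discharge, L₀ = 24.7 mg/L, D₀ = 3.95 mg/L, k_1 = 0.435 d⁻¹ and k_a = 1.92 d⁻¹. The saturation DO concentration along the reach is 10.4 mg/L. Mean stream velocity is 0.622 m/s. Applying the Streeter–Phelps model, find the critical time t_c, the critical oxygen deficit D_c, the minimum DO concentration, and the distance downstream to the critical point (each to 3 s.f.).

t_c = [1/(k_a−k_1)] ln[(k_a/k_1)(1 − D₀(k_a−k_1)/(k_1 L₀))]
= [1/(1.92−0.435)] ln[(1.92/0.435)(1 − 3.95×1.485/(0.435×24.7))]
= (1/1.485) ln[4.414 × 0.4541] = 0.6734 × ln(2.004) = 0.6734 × 0.6952 = 0.4682 d.
L(t_c) = L₀ e^(−k_1 t_c) = 24.7 × 0.8157 = 20.15 mg/L, and at the critical point k_a D_c = k_1 L, so D_c = (0.435/1.92) × 20.15 = 4.565 mg/L.
Minimum DO = C_s − D_c = 10.4 − 4.565 = 5.835 mg/L.
x_c = v t_c = 0.622 m/s × 0.4682 d × 86400 s/d = 25160 m ≈ 25.2 km.

t_c ≈ 0.468 d; D_c ≈ 4.56 mg/L; min DO ≈ 5.84 mg/L; x_c ≈ 25.2 km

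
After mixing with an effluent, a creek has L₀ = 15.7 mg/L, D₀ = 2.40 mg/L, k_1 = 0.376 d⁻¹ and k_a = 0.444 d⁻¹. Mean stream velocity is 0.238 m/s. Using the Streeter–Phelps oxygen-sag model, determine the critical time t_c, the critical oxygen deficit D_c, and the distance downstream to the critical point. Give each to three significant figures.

t_c ≈ 2.03 d; D_c ≈ 6.19 mg/L; x_c ≈ 41.8 km

t_c = [1/(k_a−k_1)] ln[(k_a/k_1)(1 − D₀(k_a−k_1)/(k_1 L₀))]
= [1/(0.444−0.376)] ln[(0.444/0.376)(1 − 2.40×0.06800/(0.376×15.7))]
= (1/0.06800) ln[1.181 × 0.9724] = 14.71 × ln(1.148) = 14.71 × 0.1382 = 2.032 d.
L(t_c) = L₀ e^(−k_1 t_c) = 15.7 × 0.4657 = 7.312 mg/L, and at the critical point k_a D_c = k_1 L, so D_c = (0.376/0.444) × 7.312 = 6.192 mg/L.
x_c = v t_c = 0.238 m/s × 2.032 d × 86400 s/d = 41790 m ≈ 41.8 km.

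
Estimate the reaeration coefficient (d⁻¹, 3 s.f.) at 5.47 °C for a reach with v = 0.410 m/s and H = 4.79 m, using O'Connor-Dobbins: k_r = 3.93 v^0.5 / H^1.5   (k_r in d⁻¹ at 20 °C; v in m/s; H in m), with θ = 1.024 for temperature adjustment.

k_r ≈ 0.170 d⁻¹

k_r(20) = 3.93 × 0.410^0.5 / 4.79^1.5 = 3.93 × 0.6403 / 10.48 = 0.2400 d⁻¹.
k_r(5.47) = 0.2400 × 1.024^(5.47−20) = 0.2400 × 0.7085 = 0.1701 d⁻¹.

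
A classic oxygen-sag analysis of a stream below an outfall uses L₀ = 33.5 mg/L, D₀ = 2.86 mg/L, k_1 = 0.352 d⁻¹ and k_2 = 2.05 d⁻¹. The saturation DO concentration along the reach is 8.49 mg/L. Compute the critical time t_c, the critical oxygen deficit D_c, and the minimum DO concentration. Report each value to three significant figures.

t_c = [1/(k_2−k_1)] ln[(k_2/k_1)(1 − D₀(k_2−k_1)/(k_1 L₀))]
= [1/(2.05−0.352)] ln[(2.05/0.352)(1 − 2.86×1.698/(0.352×33.5))]
= (1/1.698) ln[5.824 × 0.5882] = 0.5889 × ln(3.425) = 0.5889 × 1.231 = 0.7251 d.
D_c = (k_1/k_2) L₀ e^(−k_1 t_c) = (0.352/2.05) × 33.5 × e^(−0.352×0.7251) = 0.1717 × 33.5 × 0.7747 = 4.456 mg/L.
Minimum DO = C_s − D_c = 8.49 − 4.456 = 4.034 mg/L.

t_c ≈ 0.725 d; D_c ≈ 4.46 mg/L; min DO ≈ 4.03 mg/L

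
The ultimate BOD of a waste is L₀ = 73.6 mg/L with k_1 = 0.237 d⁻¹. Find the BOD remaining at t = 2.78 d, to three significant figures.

L ≈ 38.1 mg/L

L_t = L₀ e^(−k_1 t) = 73.6 × e^(−0.237×2.78) = 73.6 × 0.5174 = 38.08 mg/L.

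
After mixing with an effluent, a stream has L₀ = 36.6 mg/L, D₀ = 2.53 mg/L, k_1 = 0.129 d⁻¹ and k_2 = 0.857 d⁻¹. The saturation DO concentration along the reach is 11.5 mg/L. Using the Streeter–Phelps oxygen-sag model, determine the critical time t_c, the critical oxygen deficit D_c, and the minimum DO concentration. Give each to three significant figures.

t_c = [1/(k_2−k_1)] ln[(k_2/k_1)(1 − D₀(k_2−k_1)/(k_1 L₀))]
= [1/(0.857−0.129)] ln[(0.857/0.129)(1 − 2.53×0.7280/(0.129×36.6))]
= (1/0.7280) ln[6.643 × 0.6099] = 1.374 × ln(4.052) = 1.374 × 1.399 = 1.922 d.
L(t_c) = L₀ e^(−k_1 t_c) = 36.6 × 0.7804 = 28.56 mg/L, and at the critical point k_2 D_c = k_1 L, so D_c = (0.129/0.857) × 28.56 = 4.299 mg/L.
Minimum DO = C_s − D_c = 11.5 − 4.299 = 7.201 mg/L.

t_c ≈ 1.92 d; D_c ≈ 4.30 mg/L; min DO ≈ 7.20 mg/L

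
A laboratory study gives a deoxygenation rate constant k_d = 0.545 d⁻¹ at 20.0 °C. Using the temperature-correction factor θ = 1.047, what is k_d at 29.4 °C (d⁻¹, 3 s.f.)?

k_d ≈ 0.839 d⁻¹

k_d(T₂) = k_d(T₁) · θ^(T₂−T₁) = 0.545 × 1.047^(29.4−20.0)
= 0.545 × 1.047^9.40 = 0.545 × 1.540 = 0.8393 d⁻¹.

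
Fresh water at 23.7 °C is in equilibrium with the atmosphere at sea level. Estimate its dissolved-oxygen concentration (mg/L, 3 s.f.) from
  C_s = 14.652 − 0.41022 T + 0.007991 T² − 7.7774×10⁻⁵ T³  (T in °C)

C_s = 14.652 − 0.41022×23.7 + 0.007991×23.7² − 7.7774×10⁻⁵×23.7³ = 8.383 mg/L.

C_s ≈ 8.38 mg/L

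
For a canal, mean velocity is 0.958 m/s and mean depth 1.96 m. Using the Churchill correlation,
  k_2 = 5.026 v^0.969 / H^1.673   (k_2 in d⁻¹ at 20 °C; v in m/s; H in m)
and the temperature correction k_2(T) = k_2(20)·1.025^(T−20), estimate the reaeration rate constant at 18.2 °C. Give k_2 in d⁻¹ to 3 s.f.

k_2(20) = 5.026 × 0.958^0.969 / 1.96^1.673 = 5.026 × 0.9593 / 3.083 = 1.564 d⁻¹.
k_2(18.2) = 1.564 × 1.025^(18.2−20) = 1.564 × 0.9565 = 1.496 d⁻¹.

k_2 ≈ 1.50 d⁻¹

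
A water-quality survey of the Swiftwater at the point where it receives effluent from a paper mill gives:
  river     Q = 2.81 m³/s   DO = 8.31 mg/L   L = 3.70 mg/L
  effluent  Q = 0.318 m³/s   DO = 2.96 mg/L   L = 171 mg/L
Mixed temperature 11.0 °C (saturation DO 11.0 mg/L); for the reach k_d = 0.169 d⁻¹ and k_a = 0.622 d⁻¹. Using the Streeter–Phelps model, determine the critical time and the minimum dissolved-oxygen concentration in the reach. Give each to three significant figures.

Mixed DO = (2.81×8.31 + 0.318×2.96)/(2.81+0.318) = 24.29/3.128 = 7.766 mg/L.
Mixed L₀ = (2.81×3.70 + 0.318×171)/(3.128) = 64.78/3.128 = 20.71 mg/L.
Initial deficit D₀ = C_s − DO₀ = 11.0 − 7.766 = 3.234 mg/L.
t_c = (1/0.4530) ln[(0.622/0.169)(1 − 3.234×0.4530/(0.169×20.71))] = 2.208 × ln(2.140) = 1.679 d.
D_c = (0.169/0.622) × 20.71 × e^(−0.169×1.679) = 0.2717 × 20.71 × 0.7529 = 4.236 mg/L.
Minimum DO = 11.0 − 4.236 = 6.764 mg/L.

t_c ≈ 1.68 d; minimum DO ≈ 6.76 mg/L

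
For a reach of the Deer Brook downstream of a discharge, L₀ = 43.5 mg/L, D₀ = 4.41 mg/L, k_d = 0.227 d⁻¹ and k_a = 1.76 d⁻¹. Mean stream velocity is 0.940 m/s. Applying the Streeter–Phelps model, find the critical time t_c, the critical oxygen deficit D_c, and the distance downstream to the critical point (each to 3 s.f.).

t_c ≈ 0.583 d; D_c ≈ 4.91 mg/L; x_c ≈ 47.4 km

t_c = [1/(k_a−k_d)] ln[(k_a/k_d)(1 − D₀(k_a−k_d)/(k_d L₀))]
= [1/(1.76−0.227)] ln[(1.76/0.227)(1 − 4.41×1.533/(0.227×43.5))]
= (1/1.533) ln[7.753 × 0.3154] = 0.6523 × ln(2.445) = 0.6523 × 0.8941 = 0.5832 d.
D_c = (k_d/k_a) L₀ e^(−k_d t_c) = (0.227/1.76) × 43.5 × e^(−0.227×0.5832) = 0.1290 × 43.5 × 0.8760 = 4.915 mg/L.
x_c = v t_c = 0.940 m/s × 0.5832 d × 86400 s/d = 47370 m ≈ 47.4 km.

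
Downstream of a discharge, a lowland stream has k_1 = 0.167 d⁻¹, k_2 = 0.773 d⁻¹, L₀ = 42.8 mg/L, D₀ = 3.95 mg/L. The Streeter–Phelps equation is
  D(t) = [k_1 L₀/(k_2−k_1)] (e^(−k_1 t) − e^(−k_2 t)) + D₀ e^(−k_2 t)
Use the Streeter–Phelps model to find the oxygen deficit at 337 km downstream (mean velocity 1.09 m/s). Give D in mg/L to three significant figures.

D ≈ 6.00 mg/L

Travel time t = x/v = 337 km / (1.09 m/s) = 337000 m / 1.09 m/s = 309200 s = 3.578 d.
k_1 L₀/(k_2−k_1) = 0.167×42.8/(0.773−0.167) = 7.148/0.6060 = 11.79 mg/L.
e^(−k_1 t) = e^(−0.167×3.578) = 0.5501; e^(−k_2 t) = e^(−0.773×3.578) = 0.06291.
D = 11.79 × (0.5501 − 0.06291) + 3.95 × 0.06291 = 5.747 + 0.2485 = 5.995 mg/L.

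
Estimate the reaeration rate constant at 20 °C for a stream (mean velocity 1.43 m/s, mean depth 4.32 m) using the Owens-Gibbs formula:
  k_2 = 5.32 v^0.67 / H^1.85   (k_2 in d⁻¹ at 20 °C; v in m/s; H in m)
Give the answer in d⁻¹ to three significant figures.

k_2 ≈ 0.451 d⁻¹

k_2 = 5.32 × 1.43^0.67 / 4.32^1.85 = 5.32 × 1.271 / 14.98 = 0.4512 d⁻¹.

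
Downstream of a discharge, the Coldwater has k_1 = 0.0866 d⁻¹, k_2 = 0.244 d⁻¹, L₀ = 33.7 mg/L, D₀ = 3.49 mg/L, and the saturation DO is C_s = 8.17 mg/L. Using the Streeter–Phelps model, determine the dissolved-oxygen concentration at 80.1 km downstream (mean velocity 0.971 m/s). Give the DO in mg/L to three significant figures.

Travel time t = x/v = 80.1 km / (0.971 m/s) = 80100 m / 0.971 m/s = 82490 s = 0.9548 d.
k_1 L₀/(k_2−k_1) = 0.0866×33.7/(0.244−0.0866) = 2.918/0.1574 = 18.54 mg/L.
e^(−k_1 t) = e^(−0.0866×0.9548) = 0.9206; e^(−k_2 t) = e^(−0.244×0.9548) = 0.7922.
D = 18.54 × (0.9206 − 0.7922) + 3.49 × 0.7922 = 2.382 + 2.765 = 5.147 mg/L.
DO = C_s − D = 8.17 − 5.147 = 3.023 mg/L.

DO ≈ 3.02 mg/L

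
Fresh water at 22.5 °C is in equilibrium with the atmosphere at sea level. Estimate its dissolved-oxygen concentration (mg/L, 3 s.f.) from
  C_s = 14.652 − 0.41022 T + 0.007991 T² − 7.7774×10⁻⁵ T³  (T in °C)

C_s = 14.652 − 0.41022×22.5 + 0.007991×22.5² − 7.7774×10⁻⁵×22.5³ = 8.582 mg/L.

C_s ≈ 8.58 mg/L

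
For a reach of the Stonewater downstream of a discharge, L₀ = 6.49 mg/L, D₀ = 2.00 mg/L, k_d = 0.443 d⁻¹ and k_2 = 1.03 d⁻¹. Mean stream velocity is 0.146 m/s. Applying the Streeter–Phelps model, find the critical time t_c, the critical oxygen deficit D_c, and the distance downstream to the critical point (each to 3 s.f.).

t_c ≈ 0.543 d; D_c ≈ 2.19 mg/L; x_c ≈ 6.85 km

With k_2/k_d = 2.325 and 1 − D₀(k_2−k_d)/(k_d L₀) = 0.5917,
t_c = ln(2.325 × 0.5917) / (1.03 − 0.443) = ln(1.376) / 0.5870 = 0.3189/0.5870 = 0.5433 d.
D_c = (k_d/k_2) L₀ e^(−k_d t_c) = (0.443/1.03) × 6.49 × e^(−0.443×0.5433) = 0.4301 × 6.49 × 0.7861 = 2.194 mg/L.
x_c = v t_c = 0.146 m/s × 0.5433 d × 86400 s/d = 6854 m ≈ 6.85 km.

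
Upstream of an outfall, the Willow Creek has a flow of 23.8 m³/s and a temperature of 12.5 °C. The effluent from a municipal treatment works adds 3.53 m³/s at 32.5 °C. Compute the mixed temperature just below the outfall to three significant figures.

15.1 °C

Flow-weighted mixing: C = (Q_r C_r + Q_w C_w)/(Q_r + Q_w)
= (23.8×12.5 + 3.53×32.5)/(23.8 + 3.53) = 412.2/27.33 = 15.08 °C.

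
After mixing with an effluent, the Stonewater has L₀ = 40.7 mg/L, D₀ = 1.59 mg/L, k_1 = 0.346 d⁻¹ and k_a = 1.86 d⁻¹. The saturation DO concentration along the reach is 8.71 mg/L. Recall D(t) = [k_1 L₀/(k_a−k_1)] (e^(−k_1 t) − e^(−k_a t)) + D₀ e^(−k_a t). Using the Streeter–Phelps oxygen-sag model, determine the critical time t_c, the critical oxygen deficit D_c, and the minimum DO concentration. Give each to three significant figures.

At the critical point dD/dt = 0, so k_1 L₀ e^(−k_1 t) = k_a D. Substituting D(t) from the Streeter–Phelps equation and solving for t gives
t_c = ln[(k_a/k_1)(1 − D₀(k_a−k_1)/(k_1 L₀))] / (k_a−k_1).
Here k_a−k_1 = 1.514 d⁻¹ and 1 − D₀(k_a−k_1)/(k_1 L₀) = 1 − 1.59×1.514/(0.346×40.7) = 0.8291, so
t_c = ln(5.376 × 0.8291) / 1.514 = 1.494 / 1.514 = 0.9871 d.
D_c = (k_1/k_a) L₀ e^(−k_1 t_c) = (0.346/1.86) × 40.7 × e^(−0.346×0.9871) = 0.1860 × 40.7 × 0.7107 = 5.381 mg/L.
Minimum DO = C_s − D_c = 8.71 − 5.381 = 3.329 mg/L.

t_c ≈ 0.987 d; D_c ≈ 5.38 mg/L; min DO ≈ 3.33 mg/L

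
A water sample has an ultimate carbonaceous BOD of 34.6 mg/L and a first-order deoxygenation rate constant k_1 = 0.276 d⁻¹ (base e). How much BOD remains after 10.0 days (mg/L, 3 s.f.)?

L ≈ 2.19 mg/L

L_t = L₀ e^(−k_1 t) = 34.6 × e^(−0.276×10.0) = 34.6 × 0.06329 = 2.190 mg/L.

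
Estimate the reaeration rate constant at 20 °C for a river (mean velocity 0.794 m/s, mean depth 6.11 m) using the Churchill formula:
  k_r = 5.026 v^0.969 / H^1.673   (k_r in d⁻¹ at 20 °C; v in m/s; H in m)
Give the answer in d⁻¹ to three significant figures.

k_r = 5.026 × 0.794^0.969 / 6.11^1.673 = 5.026 × 0.7997 / 20.66 = 0.1946 d⁻¹.

k_r ≈ 0.195 d⁻¹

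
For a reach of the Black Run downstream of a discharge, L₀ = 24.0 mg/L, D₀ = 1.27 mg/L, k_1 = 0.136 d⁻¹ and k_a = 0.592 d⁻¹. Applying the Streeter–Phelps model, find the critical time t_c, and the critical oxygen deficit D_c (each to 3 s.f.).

t_c ≈ 2.80 d; D_c ≈ 3.77 mg/L

t_c = [1/(k_a−k_1)] ln[(k_a/k_1)(1 − D₀(k_a−k_1)/(k_1 L₀))]
= [1/(0.592−0.136)] ln[(0.592/0.136)(1 − 1.27×0.4560/(0.136×24.0))]
= (1/0.4560) ln[4.353 × 0.8226] = 2.193 × ln(3.581) = 2.193 × 1.276 = 2.797 d.
L(t_c) = L₀ e^(−k_1 t_c) = 24.0 × 0.6836 = 16.41 mg/L, and at the critical point k_a D_c = k_1 L, so D_c = (0.136/0.592) × 16.41 = 3.769 mg/L.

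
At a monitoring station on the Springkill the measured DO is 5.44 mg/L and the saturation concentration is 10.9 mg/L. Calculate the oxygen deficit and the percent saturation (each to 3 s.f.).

D ≈ 5.46 mg/L; 49.9 % saturation

D = C_s − C = 10.9 − 5.44 = 5.46 mg/L.
% saturation = 5.44/10.9 × 100 = 49.9 %.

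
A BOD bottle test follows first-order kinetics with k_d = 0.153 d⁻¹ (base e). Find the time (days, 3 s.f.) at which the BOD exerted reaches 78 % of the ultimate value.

y/L₀ = 1 − e^(−k_d t) = 0.78 ⇒ e^(−k_d t) = 0.220
t = −ln(0.220) / 0.153 = 1.514 / 0.153 = 9.896 d.

t ≈ 9.90 d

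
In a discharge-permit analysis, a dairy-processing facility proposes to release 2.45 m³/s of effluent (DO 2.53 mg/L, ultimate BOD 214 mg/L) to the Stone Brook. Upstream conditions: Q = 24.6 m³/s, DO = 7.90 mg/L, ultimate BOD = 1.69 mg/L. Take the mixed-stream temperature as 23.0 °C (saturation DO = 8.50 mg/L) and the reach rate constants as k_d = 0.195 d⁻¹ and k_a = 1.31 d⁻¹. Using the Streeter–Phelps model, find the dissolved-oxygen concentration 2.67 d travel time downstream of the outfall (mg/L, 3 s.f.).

Mixed DO = (24.6×7.90 + 2.45×2.53)/(24.6+2.45) = 200.5/27.05 = 7.414 mg/L.
Mixed L₀ = (24.6×1.69 + 2.45×214)/(27.05) = 565.9/27.05 = 20.92 mg/L.
Initial deficit D₀ = C_s − DO₀ = 8.50 − 7.414 = 1.086 mg/L.
D(2.67) = [0.195×20.92/(1.31−0.195)](e^(−0.195×2.67) − e^(−1.31×2.67)) + 1.086 e^(−1.31×2.67)
= 3.659 × (0.5941 − 0.03027) + 1.086 × 0.03027 = 2.096 mg/L.
DO = 8.50 − 2.096 = 6.404 mg/L.

DO ≈ 6.40 mg/L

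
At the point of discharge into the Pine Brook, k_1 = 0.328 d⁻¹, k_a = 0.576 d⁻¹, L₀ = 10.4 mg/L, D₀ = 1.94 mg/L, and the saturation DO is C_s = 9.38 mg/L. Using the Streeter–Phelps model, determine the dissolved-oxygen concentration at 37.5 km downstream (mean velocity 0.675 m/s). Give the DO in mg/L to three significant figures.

Travel time t = x/v = 37.5 km / (0.675 m/s) = 37500 m / 0.675 m/s = 55560 s = 0.6430 d.
k_1 L₀/(k_a−k_1) = 0.328×10.4/(0.576−0.328) = 3.411/0.2480 = 13.75 mg/L.
e^(−k_1 t) = e^(−0.328×0.6430) = 0.8099; e^(−k_a t) = e^(−0.576×0.6430) = 0.6905.
D = 13.75 × (0.8099 − 0.6905) + 1.94 × 0.6905 = 1.642 + 1.340 = 2.981 mg/L.
DO = C_s − D = 9.38 − 2.981 = 6.399 mg/L.

DO ≈ 6.40 mg/L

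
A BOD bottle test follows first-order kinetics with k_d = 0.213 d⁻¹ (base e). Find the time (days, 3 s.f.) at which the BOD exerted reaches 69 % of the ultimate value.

t ≈ 5.50 d

y/L₀ = 1 − e^(−k_d t) = 0.69 ⇒ e^(−k_d t) = 0.310
t = −ln(0.310) / 0.213 = 1.171 / 0.213 = 5.499 d.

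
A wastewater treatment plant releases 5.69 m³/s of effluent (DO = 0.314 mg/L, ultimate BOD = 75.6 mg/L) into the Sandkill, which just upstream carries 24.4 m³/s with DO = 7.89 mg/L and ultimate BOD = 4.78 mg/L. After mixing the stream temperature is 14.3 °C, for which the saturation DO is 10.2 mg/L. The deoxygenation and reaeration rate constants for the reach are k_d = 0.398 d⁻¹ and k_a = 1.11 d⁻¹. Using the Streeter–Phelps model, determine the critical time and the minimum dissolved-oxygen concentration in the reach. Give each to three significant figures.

Mixed DO = (24.4×7.89 + 5.69×0.314)/(24.4+5.69) = 194.3/30.09 = 6.457 mg/L.
Mixed L₀ = (24.4×4.78 + 5.69×75.6)/(30.09) = 546.8/30.09 = 18.17 mg/L.
Initial deficit D₀ = C_s − DO₀ = 10.2 − 6.457 = 3.743 mg/L.
t_c = (1/0.7120) ln[(1.11/0.398)(1 − 3.743×0.7120/(0.398×18.17))] = 1.404 × ln(1.761) = 0.7951 d.
D_c = (0.398/1.11) × 18.17 × e^(−0.398×0.7951) = 0.3586 × 18.17 × 0.7287 = 4.748 mg/L.
Minimum DO = 10.2 − 4.748 = 5.452 mg/L.

t_c ≈ 0.795 d; minimum DO ≈ 5.45 mg/L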